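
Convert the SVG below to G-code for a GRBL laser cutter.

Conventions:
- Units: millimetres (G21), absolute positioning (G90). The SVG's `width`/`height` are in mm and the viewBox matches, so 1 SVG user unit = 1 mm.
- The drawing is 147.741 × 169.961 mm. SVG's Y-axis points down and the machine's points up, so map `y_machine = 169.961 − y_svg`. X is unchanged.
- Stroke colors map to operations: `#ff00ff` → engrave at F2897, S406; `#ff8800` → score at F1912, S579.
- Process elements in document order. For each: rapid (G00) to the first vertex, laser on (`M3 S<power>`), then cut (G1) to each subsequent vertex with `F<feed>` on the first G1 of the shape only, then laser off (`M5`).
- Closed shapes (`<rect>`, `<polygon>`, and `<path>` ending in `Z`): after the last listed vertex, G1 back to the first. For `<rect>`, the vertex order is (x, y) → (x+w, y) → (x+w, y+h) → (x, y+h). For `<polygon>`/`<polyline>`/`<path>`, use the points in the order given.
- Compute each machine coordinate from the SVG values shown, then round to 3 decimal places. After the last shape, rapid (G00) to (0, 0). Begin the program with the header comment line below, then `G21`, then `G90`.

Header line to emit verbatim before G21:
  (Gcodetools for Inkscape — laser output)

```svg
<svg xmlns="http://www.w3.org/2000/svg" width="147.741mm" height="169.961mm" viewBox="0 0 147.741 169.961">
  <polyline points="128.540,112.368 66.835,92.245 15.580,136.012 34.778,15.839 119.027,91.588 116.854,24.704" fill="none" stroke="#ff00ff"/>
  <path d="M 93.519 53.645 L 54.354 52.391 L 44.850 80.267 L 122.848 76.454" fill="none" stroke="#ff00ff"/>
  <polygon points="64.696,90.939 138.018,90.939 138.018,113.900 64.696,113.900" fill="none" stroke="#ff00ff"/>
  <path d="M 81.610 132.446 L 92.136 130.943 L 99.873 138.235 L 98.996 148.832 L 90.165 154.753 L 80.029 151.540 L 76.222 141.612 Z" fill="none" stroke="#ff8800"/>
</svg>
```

(Gcodetools for Inkscape — laser output)
G21
G90
G00 X128.540 Y57.593
M3 S406
G1 X66.835 Y77.716 F2897
G1 X15.580 Y33.949
G1 X34.778 Y154.122
G1 X119.027 Y78.373
G1 X116.854 Y145.257
M5
G00 X93.519 Y116.316
M3 S406
G1 X54.354 Y117.570 F2897
G1 X44.850 Y89.694
G1 X122.848 Y93.507
M5
G00 X64.696 Y79.022
M3 S406
G1 X138.018 Y79.022 F2897
G1 X138.018 Y56.061
G1 X64.696 Y56.061
G1 X64.696 Y79.022
M5
G00 X81.610 Y37.515
M3 S579
G1 X92.136 Y39.018 F1912
G1 X99.873 Y31.726
G1 X98.996 Y21.129
G1 X90.165 Y15.208
G1 X80.029 Y18.421
G1 X76.222 Y28.349
G1 X81.610 Y37.515
M5
G00 X0.000 Y0.000

1 u = 1 mm; y_m = 169.961 − y.

[1] `<polyline>` open polyline, #ff00ff→engrave S406 F2897: (128.540,57.593) → (66.835,77.716) → (15.580,33.949) → (34.778,154.122) → (119.027,78.373) → (116.854,145.257)

[2] `<path>` open polyline, #ff00ff→engrave S406 F2897: (93.519,116.316) → (54.354,117.570) → (44.850,89.694) → (122.848,93.507)

[3] `<polygon>` rectangle, #ff00ff→engrave S406 F2897: (64.696,79.022) → (138.018,79.022) → (138.018,56.061) → (64.696,56.061) → (64.696,79.022) (closed)

[4] `<path>` regular polygon, #ff8800→score S579 F1912: (81.610,37.515) → (92.136,39.018) → (99.873,31.726) → (98.996,21.129) → (90.165,15.208) → (80.029,18.421) → (76.222,28.349) → (81.610,37.515) (closed)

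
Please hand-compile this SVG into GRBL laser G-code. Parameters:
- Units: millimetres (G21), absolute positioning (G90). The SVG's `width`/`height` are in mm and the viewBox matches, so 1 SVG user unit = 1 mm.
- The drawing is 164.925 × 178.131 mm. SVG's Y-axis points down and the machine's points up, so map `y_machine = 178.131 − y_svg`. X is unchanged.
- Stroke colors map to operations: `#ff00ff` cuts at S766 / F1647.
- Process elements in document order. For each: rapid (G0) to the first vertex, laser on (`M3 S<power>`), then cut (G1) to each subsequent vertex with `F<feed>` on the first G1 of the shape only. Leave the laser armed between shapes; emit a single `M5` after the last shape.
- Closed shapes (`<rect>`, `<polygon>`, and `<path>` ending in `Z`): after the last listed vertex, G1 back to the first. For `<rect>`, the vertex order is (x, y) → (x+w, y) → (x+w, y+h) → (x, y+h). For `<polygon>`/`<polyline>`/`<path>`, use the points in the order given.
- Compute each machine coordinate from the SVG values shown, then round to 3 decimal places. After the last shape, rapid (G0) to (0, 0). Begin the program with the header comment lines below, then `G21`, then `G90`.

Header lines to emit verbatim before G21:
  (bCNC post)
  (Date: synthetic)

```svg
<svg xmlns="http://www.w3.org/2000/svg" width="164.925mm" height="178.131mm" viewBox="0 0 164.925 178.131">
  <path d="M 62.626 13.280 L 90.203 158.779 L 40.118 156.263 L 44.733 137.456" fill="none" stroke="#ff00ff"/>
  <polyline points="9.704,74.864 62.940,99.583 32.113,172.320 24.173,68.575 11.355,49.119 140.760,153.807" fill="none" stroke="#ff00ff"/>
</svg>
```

Since the viewBox matches the mm dimensions, user units are millimetres directly. The only transform is the Y-flip y_m = 178.131 − y_svg.

Shape 1 is a open polyline drawn with `<path>`. Its stroke #ff00ff means cut at S766, F1647. After flipping Y the toolpath is (62.626,164.851) → (90.203,19.352) → (40.118,21.868) → (44.733,40.675).

Shape 2 is a open polyline drawn with `<polyline>`. Its stroke #ff00ff means cut at S766, F1647. After flipping Y the toolpath is (9.704,103.267) → (62.940,78.548) → (32.113,5.811) → (24.173,109.556) → (11.355,129.012) → (140.760,24.324).

(bCNC post)
(Date: synthetic)
G21
G90
G0 X62.626 Y164.851
M3 S766
G1 X90.203 Y19.352 F1647
G1 X40.118 Y21.868
G1 X44.733 Y40.675
G0 X9.704 Y103.267
M3 S766
G1 X62.940 Y78.548 F1647
G1 X32.113 Y5.811
G1 X24.173 Y109.556
G1 X11.355 Y129.012
G1 X140.760 Y24.324
M5
G0 X0.000 Y0.000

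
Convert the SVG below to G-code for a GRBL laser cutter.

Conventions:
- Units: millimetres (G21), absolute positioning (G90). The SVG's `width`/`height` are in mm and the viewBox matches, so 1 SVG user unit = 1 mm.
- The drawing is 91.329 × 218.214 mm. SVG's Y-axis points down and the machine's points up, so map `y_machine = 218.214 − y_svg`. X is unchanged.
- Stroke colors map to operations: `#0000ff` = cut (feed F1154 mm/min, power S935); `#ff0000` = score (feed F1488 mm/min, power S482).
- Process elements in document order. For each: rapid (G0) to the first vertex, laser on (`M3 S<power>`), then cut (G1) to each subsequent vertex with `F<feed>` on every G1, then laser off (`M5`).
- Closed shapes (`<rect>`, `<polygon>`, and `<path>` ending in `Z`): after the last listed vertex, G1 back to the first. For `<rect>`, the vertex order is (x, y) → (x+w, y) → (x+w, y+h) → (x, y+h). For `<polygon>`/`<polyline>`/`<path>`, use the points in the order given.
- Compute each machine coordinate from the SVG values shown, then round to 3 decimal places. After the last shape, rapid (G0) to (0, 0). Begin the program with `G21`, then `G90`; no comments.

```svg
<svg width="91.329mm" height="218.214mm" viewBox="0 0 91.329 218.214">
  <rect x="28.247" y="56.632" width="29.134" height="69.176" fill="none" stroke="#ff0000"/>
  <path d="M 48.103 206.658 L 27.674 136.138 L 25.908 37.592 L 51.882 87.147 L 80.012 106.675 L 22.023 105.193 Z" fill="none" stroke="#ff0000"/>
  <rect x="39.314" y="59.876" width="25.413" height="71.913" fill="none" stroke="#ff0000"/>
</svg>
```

viewBox `0 0 91.329 218.214` with mm width/height → 1 unit = 1 mm. Flip: y_m = 218.214 − y_svg.

**Shape 1** — `<rect>` rectangle, stroke `#ff0000` → score (S482, F1488). Machine vertices: (28.247,161.582) → (57.381,161.582) → (57.381,92.406) → (28.247,92.406) → (28.247,161.582). Closed: final G1 returns to the first vertex.

**Shape 2** — `<path>` closed polygon, stroke `#ff0000` → score (S482, F1488). Machine vertices: (48.103,11.556) → (27.674,82.076) → (25.908,180.622) → (51.882,131.067) → (80.012,111.539) → (22.023,113.021) → (48.103,11.556). Closed: final G1 returns to the first vertex.

**Shape 3** — `<rect>` rectangle, stroke `#ff0000` → score (S482, F1488). Machine vertices: (39.314,158.338) → (64.727,158.338) → (64.727,86.425) → (39.314,86.425) → (39.314,158.338). Closed: final G1 returns to the first vertex.

G21
G90
G0 X28.247 Y161.582
M3 S482
G1 X57.381 Y161.582 F1488
G1 X57.381 Y92.406 F1488
G1 X28.247 Y92.406 F1488
G1 X28.247 Y161.582 F1488
M5
G0 X48.103 Y11.556
M3 S482
G1 X27.674 Y82.076 F1488
G1 X25.908 Y180.622 F1488
G1 X51.882 Y131.067 F1488
G1 X80.012 Y111.539 F1488
G1 X22.023 Y113.021 F1488
G1 X48.103 Y11.556 F1488
M5
G0 X39.314 Y158.338
M3 S482
G1 X64.727 Y158.338 F1488
G1 X64.727 Y86.425 F1488
G1 X39.314 Y86.425 F1488
G1 X39.314 Y158.338 F1488
M5
G0 X0.000 Y0.000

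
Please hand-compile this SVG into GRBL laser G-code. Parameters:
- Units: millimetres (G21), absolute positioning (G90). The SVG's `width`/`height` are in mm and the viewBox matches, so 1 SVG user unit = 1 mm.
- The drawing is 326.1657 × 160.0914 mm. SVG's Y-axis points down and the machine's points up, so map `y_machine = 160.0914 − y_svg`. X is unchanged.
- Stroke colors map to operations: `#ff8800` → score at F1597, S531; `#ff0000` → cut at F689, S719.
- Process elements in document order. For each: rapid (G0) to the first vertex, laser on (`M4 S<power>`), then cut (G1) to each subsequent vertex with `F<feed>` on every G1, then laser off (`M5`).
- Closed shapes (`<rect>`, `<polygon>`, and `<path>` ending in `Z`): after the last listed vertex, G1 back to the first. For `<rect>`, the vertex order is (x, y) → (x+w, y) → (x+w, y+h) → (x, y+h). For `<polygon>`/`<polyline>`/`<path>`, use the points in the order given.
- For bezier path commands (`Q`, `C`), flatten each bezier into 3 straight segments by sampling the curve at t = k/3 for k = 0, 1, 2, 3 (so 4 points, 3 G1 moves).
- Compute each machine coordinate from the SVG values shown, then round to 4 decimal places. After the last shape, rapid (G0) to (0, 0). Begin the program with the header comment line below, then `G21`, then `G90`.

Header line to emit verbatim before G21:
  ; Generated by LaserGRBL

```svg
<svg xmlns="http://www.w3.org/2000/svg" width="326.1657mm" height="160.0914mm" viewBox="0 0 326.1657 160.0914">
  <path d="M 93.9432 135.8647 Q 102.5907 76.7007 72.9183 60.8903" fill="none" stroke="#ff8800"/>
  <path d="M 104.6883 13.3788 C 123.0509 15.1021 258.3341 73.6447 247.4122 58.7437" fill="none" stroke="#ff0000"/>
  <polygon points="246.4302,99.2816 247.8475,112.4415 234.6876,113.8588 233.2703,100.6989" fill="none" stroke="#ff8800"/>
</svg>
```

; Generated by LaserGRBL
G21
G90
G0 X93.9432 Y24.2267
M4 S531
G1 X95.4504 Y58.8523 F1597
G1 X88.4421 Y83.8438 F1597
G1 X72.9183 Y99.2011 F1597
M5
G0 X104.6883 Y146.7126
M4 S719
G1 X152.2790 Y130.8741 F689
G1 X219.3445 Y106.1033 F689
G1 X247.4122 Y101.3477 F689
M5
G0 X246.4302 Y60.8098
M4 S531
G1 X247.8475 Y47.6499 F1597
G1 X234.6876 Y46.2326 F1597
G1 X233.2703 Y59.3925 F1597
G1 X246.4302 Y60.8098 F1597
M5
G0 X0.0000 Y0.0000

Since the viewBox matches the mm dimensions, user units are millimetres directly. The only transform is the Y-flip y_m = 160.0914 − y_svg.

Shape 1 is a quadratic bezier drawn with `<path>`. Its stroke #ff8800 means score at S531, F1597. After flipping Y the toolpath is (93.9432,24.2267) → (95.4504,58.8523) → (88.4421,83.8438) → (72.9183,99.2011).

Shape 2 is a cubic bezier drawn with `<path>`. Its stroke #ff0000 means cut at S719, F689. After flipping Y the toolpath is (104.6883,146.7126) → (152.2790,130.8741) → (219.3445,106.1033) → (247.4122,101.3477).

Shape 3 is a regular polygon drawn with `<polygon>`. Its stroke #ff8800 means score at S531, F1597. After flipping Y the toolpath is (246.4302,60.8098) → (247.8475,47.6499) → (234.6876,46.2326) → (233.2703,59.3925) → (246.4302,60.8098), returning to the start.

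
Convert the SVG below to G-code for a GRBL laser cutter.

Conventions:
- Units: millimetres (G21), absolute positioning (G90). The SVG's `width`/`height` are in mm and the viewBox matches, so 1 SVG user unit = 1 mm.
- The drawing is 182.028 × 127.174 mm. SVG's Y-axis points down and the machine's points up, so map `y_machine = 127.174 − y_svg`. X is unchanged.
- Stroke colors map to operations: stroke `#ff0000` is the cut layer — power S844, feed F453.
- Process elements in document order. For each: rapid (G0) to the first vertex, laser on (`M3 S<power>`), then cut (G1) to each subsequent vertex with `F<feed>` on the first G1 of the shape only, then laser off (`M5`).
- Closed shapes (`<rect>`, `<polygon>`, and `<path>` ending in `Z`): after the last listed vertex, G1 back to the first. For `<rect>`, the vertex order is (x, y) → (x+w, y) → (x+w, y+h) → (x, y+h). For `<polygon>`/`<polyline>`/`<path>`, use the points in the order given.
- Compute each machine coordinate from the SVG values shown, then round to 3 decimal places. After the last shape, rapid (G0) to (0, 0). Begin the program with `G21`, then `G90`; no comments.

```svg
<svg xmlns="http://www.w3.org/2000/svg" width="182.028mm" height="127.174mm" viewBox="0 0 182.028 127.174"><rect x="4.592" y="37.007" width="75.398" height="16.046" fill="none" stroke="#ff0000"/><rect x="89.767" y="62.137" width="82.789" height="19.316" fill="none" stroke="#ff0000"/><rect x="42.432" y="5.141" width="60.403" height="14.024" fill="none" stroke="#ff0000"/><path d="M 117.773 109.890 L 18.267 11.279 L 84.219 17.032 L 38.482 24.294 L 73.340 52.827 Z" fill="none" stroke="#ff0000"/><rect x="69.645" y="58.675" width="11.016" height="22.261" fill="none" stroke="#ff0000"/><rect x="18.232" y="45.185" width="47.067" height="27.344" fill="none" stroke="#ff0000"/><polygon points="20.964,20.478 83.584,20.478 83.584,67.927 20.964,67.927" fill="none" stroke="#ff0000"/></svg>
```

viewBox `0 0 182.028 127.174` with mm width/height → 1 unit = 1 mm. Flip: y_m = 127.174 − y_svg.

**Shape 1** — `<rect>` rectangle, stroke `#ff0000` → cut (S844, F453). Machine vertices: (4.592,90.167) → (79.990,90.167) → (79.990,74.121) → (4.592,74.121) → (4.592,90.167). Closed: final G1 returns to the first vertex.

**Shape 2** — `<rect>` rectangle, stroke `#ff0000` → cut (S844, F453). Machine vertices: (89.767,65.037) → (172.556,65.037) → (172.556,45.721) → (89.767,45.721) → (89.767,65.037). Closed: final G1 returns to the first vertex.

**Shape 3** — `<rect>` rectangle, stroke `#ff0000` → cut (S844, F453). Machine vertices: (42.432,122.033) → (102.835,122.033) → (102.835,108.009) → (42.432,108.009) → (42.432,122.033). Closed: final G1 returns to the first vertex.

**Shape 4** — `<path>` closed polygon, stroke `#ff0000` → cut (S844, F453). Machine vertices: (117.773,17.284) → (18.267,115.895) → (84.219,110.142) → (38.482,102.880) → (73.340,74.347) → (117.773,17.284). Closed: final G1 returns to the first vertex.

**Shape 5** — `<rect>` rectangle, stroke `#ff0000` → cut (S844, F453). Machine vertices: (69.645,68.499) → (80.661,68.499) → (80.661,46.238) → (69.645,46.238) → (69.645,68.499). Closed: final G1 returns to the first vertex.

**Shape 6** — `<rect>` rectangle, stroke `#ff0000` → cut (S844, F453). Machine vertices: (18.232,81.989) → (65.299,81.989) → (65.299,54.645) → (18.232,54.645) → (18.232,81.989). Closed: final G1 returns to the first vertex.

**Shape 7** — `<polygon>` rectangle, stroke `#ff0000` → cut (S844, F453). Machine vertices: (20.964,106.696) → (83.584,106.696) → (83.584,59.247) → (20.964,59.247) → (20.964,106.696). Closed: final G1 returns to the first vertex.

G21
G90
G0 X4.592 Y90.167
M3 S844
G1 X79.990 Y90.167 F453
G1 X79.990 Y74.121
G1 X4.592 Y74.121
G1 X4.592 Y90.167
M5
G0 X89.767 Y65.037
M3 S844
G1 X172.556 Y65.037 F453
G1 X172.556 Y45.721
G1 X89.767 Y45.721
G1 X89.767 Y65.037
M5
G0 X42.432 Y122.033
M3 S844
G1 X102.835 Y122.033 F453
G1 X102.835 Y108.009
G1 X42.432 Y108.009
G1 X42.432 Y122.033
M5
G0 X117.773 Y17.284
M3 S844
G1 X18.267 Y115.895 F453
G1 X84.219 Y110.142
G1 X38.482 Y102.880
G1 X73.340 Y74.347
G1 X117.773 Y17.284
M5
G0 X69.645 Y68.499
M3 S844
G1 X80.661 Y68.499 F453
G1 X80.661 Y46.238
G1 X69.645 Y46.238
G1 X69.645 Y68.499
M5
G0 X18.232 Y81.989
M3 S844
G1 X65.299 Y81.989 F453
G1 X65.299 Y54.645
G1 X18.232 Y54.645
G1 X18.232 Y81.989
M5
G0 X20.964 Y106.696
M3 S844
G1 X83.584 Y106.696 F453
G1 X83.584 Y59.247
G1 X20.964 Y59.247
G1 X20.964 Y106.696
M5
G0 X0.000 Y0.000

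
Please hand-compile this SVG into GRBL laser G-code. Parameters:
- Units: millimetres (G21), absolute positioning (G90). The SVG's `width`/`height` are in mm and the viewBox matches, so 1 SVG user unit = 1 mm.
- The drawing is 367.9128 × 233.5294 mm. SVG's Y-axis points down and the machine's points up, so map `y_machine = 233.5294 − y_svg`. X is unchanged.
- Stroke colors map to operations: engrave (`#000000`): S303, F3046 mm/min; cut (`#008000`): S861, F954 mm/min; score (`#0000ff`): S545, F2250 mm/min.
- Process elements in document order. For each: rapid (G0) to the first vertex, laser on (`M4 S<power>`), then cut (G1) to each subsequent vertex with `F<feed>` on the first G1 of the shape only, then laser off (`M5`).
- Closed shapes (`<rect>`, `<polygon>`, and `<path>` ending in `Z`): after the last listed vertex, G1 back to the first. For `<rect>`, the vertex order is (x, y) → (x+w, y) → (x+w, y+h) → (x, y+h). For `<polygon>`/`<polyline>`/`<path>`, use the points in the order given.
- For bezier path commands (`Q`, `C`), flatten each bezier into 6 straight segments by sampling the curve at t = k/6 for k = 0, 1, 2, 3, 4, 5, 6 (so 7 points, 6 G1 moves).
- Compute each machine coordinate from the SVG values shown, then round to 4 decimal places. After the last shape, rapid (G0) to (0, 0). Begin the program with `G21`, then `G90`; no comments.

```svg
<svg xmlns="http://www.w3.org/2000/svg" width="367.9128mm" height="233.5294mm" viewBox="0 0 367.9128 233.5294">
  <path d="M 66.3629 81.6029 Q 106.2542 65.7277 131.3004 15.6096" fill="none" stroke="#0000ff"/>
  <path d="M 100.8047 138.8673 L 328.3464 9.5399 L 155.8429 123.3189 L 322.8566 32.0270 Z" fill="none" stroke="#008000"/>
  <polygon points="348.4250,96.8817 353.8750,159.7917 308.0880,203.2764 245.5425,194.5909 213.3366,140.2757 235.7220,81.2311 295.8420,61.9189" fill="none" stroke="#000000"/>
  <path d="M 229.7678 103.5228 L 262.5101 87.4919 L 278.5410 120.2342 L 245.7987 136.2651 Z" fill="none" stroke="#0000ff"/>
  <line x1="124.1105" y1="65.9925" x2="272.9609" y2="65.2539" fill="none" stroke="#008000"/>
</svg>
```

G21
G90
G0 X66.3629 Y151.9265
M4 S545
G1 X79.2476 Y158.1694 F2250
G1 X91.3076 Y166.3147
G1 X102.5429 Y176.3624
G1 X112.9535 Y188.3125
G1 X122.5393 Y202.1650
G1 X131.3004 Y217.9198
M5
G0 X100.8047 Y94.6621
M4 S861
G1 X328.3464 Y223.9895 F954
G1 X155.8429 Y110.2105
G1 X322.8566 Y201.5024
G1 X100.8047 Y94.6621
M5
G0 X348.4250 Y136.6477
M4 S303
G1 X353.8750 Y73.7377 F3046
G1 X308.0880 Y30.2530
G1 X245.5425 Y38.9385
G1 X213.3366 Y93.2537
G1 X235.7220 Y152.2983
G1 X295.8420 Y171.6105
G1 X348.4250 Y136.6477
M5
G0 X229.7678 Y130.0066
M4 S545
G1 X262.5101 Y146.0375 F2250
G1 X278.5410 Y113.2952
G1 X245.7987 Y97.2643
G1 X229.7678 Y130.0066
M5
G0 X124.1105 Y167.5369
M4 S861
G1 X272.9609 Y168.2755 F954
M5
G0 X0.0000 Y0.0000

Since the viewBox matches the mm dimensions, user units are millimetres directly. The only transform is the Y-flip y_m = 233.5294 − y_svg.

Shape 1 is a quadratic bezier drawn with `<path>`. Its stroke #0000ff means score at S545, F2250. After flipping Y the toolpath is (66.3629,151.9265) → (79.2476,158.1694) → (91.3076,166.3147) → (102.5429,176.3624) → (112.9535,188.3125) → (122.5393,202.1650) → (131.3004,217.9198).

Shape 2 is a closed polygon drawn with `<path>`. Its stroke #008000 means cut at S861, F954. After flipping Y the toolpath is (100.8047,94.6621) → (328.3464,223.9895) → (155.8429,110.2105) → (322.8566,201.5024) → (100.8047,94.6621), returning to the start.

Shape 3 is a regular polygon drawn with `<polygon>`. Its stroke #000000 means engrave at S303, F3046. After flipping Y the toolpath is (348.4250,136.6477) → (353.8750,73.7377) → (308.0880,30.2530) → (245.5425,38.9385) → (213.3366,93.2537) → (235.7220,152.2983) → (295.8420,171.6105) → (348.4250,136.6477), returning to the start.

Shape 4 is a regular polygon drawn with `<path>`. Its stroke #0000ff means score at S545, F2250. After flipping Y the toolpath is (229.7678,130.0066) → (262.5101,146.0375) → (278.5410,113.2952) → (245.7987,97.2643) → (229.7678,130.0066), returning to the start.

Shape 5 is a line segment drawn with `<line>`. Its stroke #008000 means cut at S861, F954. After flipping Y the toolpath is (124.1105,167.5369) → (272.9609,168.2755).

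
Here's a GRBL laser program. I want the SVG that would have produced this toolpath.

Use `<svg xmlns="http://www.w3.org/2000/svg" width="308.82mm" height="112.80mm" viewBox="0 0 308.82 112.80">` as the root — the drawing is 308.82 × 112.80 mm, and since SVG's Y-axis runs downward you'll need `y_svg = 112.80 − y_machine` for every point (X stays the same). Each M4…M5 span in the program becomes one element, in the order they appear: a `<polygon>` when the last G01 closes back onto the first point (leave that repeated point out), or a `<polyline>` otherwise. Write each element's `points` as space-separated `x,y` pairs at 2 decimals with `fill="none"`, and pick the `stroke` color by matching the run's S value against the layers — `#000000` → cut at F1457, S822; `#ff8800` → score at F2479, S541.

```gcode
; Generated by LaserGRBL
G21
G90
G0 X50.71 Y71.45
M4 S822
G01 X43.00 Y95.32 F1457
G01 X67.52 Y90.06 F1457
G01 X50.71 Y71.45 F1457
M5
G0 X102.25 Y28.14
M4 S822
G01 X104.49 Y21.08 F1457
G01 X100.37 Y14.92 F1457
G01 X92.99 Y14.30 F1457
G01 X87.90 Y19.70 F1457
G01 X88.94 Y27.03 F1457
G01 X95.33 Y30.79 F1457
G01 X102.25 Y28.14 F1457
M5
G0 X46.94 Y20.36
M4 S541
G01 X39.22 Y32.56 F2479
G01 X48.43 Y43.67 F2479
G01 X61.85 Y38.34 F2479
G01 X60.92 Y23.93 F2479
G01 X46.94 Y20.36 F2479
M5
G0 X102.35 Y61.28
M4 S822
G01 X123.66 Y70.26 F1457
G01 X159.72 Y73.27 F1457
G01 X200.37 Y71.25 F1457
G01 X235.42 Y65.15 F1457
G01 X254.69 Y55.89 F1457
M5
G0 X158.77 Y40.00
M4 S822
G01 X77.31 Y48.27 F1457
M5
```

Machine Y-up, SVG Y-down with viewBox height 112.80, so y_svg = 112.80 − y_machine; X carries over.

Run 1: S822 ⇒ cut layer `#000000`. The run returns to its start, so emit a `<polygon>` with points (Y-flipped): 50.71,41.35 43.00,17.48 67.52,22.74.

Run 2: the run's S822 means `#000000` (cut). The run returns to its start, so emit a `<polygon>` with points (Y-flipped): 102.25,84.66 104.49,91.72 100.37,97.88 92.99,98.50 87.90,93.10 88.94,85.77 95.33,82.01.

Run 3: power S541 maps to stroke `#ff8800` (score). The run returns to its start, so emit a `<polygon>` with points (Y-flipped): 46.94,92.44 39.22,80.24 48.43,69.13 61.85,74.46 60.92,88.87.

Run 4: power S822 maps to stroke `#000000` (cut). The run is open, so emit a `<polyline>` with points (Y-flipped): 102.35,51.52 123.66,42.54 159.72,39.53 200.37,41.55 235.42,47.65 254.69,56.91.

Run 5: power S822 maps to stroke `#000000` (cut). The run is open, so emit a `<polyline>` with points (Y-flipped): 158.77,72.80 77.31,64.53.

<svg xmlns="http://www.w3.org/2000/svg" width="308.82mm" height="112.80mm" viewBox="0 0 308.82 112.80">
  <polygon points="50.71,41.35 43.00,17.48 67.52,22.74" fill="none" stroke="#000000"/>
  <polygon points="102.25,84.66 104.49,91.72 100.37,97.88 92.99,98.50 87.90,93.10 88.94,85.77 95.33,82.01" fill="none" stroke="#000000"/>
  <polygon points="46.94,92.44 39.22,80.24 48.43,69.13 61.85,74.46 60.92,88.87" fill="none" stroke="#ff8800"/>
  <polyline points="102.35,51.52 123.66,42.54 159.72,39.53 200.37,41.55 235.42,47.65 254.69,56.91" fill="none" stroke="#000000"/>
  <polyline points="158.77,72.80 77.31,64.53" fill="none" stroke="#000000"/>
</svg>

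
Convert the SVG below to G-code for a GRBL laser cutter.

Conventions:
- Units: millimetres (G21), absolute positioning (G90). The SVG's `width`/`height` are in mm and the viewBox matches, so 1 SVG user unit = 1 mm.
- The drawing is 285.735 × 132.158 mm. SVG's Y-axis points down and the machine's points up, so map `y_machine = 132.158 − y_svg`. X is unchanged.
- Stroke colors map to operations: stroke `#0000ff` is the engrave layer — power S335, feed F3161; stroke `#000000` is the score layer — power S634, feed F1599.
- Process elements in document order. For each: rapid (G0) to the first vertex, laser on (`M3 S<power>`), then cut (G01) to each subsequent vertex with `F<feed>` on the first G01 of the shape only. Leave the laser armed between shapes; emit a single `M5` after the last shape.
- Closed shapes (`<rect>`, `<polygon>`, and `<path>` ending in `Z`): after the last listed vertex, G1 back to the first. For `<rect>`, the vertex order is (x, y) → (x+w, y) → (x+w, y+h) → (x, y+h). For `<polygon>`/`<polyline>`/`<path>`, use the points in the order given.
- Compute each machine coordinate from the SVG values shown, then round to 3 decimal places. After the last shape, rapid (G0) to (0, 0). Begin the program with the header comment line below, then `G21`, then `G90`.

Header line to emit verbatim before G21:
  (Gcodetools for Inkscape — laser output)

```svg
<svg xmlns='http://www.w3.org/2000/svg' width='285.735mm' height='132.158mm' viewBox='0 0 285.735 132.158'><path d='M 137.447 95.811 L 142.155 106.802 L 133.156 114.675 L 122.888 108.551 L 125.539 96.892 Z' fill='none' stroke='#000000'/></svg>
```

(Gcodetools for Inkscape — laser output)
G21
G90
G0 X137.447 Y36.347
M3 S634
G01 X142.155 Y25.356 F1599
G01 X133.156 Y17.483
G01 X122.888 Y23.607
G01 X125.539 Y35.266
G01 X137.447 Y36.347
M5
G0 X0.000 Y0.000

viewBox `0 0 285.735 132.158` with mm width/height → 1 unit = 1 mm. Flip: y_m = 132.158 − y_svg.

**Shape 1** — `<path>` regular polygon, stroke `#000000` → score (S634, F1599). Machine vertices: (137.447,36.347) → (142.155,25.356) → (133.156,17.483) → (122.888,23.607) → (125.539,35.266) → (137.447,36.347). Closed: final G1 returns to the first vertex.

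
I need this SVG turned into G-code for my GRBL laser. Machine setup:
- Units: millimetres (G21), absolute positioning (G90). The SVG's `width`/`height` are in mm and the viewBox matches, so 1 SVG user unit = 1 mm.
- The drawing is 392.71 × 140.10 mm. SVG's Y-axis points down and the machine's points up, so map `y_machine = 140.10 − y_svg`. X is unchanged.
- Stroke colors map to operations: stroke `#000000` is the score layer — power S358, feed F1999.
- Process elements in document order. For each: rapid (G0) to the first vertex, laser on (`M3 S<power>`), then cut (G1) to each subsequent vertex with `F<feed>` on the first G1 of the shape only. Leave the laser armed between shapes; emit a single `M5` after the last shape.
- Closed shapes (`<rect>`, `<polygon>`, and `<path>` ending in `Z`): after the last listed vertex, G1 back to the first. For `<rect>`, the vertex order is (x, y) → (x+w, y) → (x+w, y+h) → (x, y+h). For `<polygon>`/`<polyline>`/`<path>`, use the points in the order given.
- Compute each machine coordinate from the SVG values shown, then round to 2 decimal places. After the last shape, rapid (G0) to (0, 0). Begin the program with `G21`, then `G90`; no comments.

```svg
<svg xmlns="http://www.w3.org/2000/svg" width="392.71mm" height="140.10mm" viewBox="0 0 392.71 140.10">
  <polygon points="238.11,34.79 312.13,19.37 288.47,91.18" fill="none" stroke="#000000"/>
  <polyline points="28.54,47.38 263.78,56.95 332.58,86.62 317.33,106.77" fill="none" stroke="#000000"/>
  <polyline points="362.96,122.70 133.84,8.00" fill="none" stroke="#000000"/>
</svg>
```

G21
G90
G0 X238.11 Y105.31
M3 S358
G1 X312.13 Y120.73 F1999
G1 X288.47 Y48.92
G1 X238.11 Y105.31
G0 X28.54 Y92.72
M3 S358
G1 X263.78 Y83.15 F1999
G1 X332.58 Y53.48
G1 X317.33 Y33.33
G0 X362.96 Y17.40
M3 S358
G1 X133.84 Y132.10 F1999
M5
G0 X0.00 Y0.00

Since the viewBox matches the mm dimensions, user units are millimetres directly. The only transform is the Y-flip y_m = 140.10 − y_svg.

Shape 1 is a regular polygon drawn with `<polygon>`. Its stroke #000000 means score at S358, F1999. After flipping Y the toolpath is (238.11,105.31) → (312.13,120.73) → (288.47,48.92) → (238.11,105.31), returning to the start.

Shape 2 is a open polyline drawn with `<polyline>`. Its stroke #000000 means score at S358, F1999. After flipping Y the toolpath is (28.54,92.72) → (263.78,83.15) → (332.58,53.48) → (317.33,33.33).

Shape 3 is a line segment drawn with `<polyline>`. Its stroke #000000 means score at S358, F1999. After flipping Y the toolpath is (362.96,17.40) → (133.84,132.10).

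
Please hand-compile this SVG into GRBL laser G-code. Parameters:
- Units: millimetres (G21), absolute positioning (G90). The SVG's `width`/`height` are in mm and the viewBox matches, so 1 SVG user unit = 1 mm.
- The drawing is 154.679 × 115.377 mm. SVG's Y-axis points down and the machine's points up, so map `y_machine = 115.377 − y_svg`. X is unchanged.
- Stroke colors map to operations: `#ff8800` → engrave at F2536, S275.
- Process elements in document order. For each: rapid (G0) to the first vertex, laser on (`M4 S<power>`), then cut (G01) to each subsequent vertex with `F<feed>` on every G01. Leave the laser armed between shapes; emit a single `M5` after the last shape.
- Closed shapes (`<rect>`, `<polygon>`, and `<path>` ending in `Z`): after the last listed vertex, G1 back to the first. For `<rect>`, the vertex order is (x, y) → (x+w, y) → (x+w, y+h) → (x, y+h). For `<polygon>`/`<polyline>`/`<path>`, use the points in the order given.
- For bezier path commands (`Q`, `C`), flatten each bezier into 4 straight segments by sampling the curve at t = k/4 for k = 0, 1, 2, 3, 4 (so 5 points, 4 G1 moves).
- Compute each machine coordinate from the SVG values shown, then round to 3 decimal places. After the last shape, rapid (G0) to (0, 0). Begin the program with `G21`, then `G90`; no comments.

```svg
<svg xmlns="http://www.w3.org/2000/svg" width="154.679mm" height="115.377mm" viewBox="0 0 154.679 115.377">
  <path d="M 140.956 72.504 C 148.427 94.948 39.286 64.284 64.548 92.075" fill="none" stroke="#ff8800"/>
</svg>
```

viewBox `0 0 154.679 115.377` with mm width/height → 1 unit = 1 mm. Flip: y_m = 115.377 − y_svg.

**Shape 1** — `<path>` cubic bezier, stroke `#ff8800` → engrave (S275, F2536). Control points (SVG): P0=(140.956,72.504), P1=(148.427,94.948), P2=(39.286,64.284), P3=(64.548,92.075); sampled at t=k/4. Machine vertices: (140.956,42.873) → (128.617,34.255) → (96.080,35.093) → (66.880,34.928) → (64.548,23.302). Open path.

G21
G90
G0 X140.956 Y42.873
M4 S275
G01 X128.617 Y34.255 F2536
G01 X96.080 Y35.093 F2536
G01 X66.880 Y34.928 F2536
G01 X64.548 Y23.302 F2536
M5
G0 X0.000 Y0.000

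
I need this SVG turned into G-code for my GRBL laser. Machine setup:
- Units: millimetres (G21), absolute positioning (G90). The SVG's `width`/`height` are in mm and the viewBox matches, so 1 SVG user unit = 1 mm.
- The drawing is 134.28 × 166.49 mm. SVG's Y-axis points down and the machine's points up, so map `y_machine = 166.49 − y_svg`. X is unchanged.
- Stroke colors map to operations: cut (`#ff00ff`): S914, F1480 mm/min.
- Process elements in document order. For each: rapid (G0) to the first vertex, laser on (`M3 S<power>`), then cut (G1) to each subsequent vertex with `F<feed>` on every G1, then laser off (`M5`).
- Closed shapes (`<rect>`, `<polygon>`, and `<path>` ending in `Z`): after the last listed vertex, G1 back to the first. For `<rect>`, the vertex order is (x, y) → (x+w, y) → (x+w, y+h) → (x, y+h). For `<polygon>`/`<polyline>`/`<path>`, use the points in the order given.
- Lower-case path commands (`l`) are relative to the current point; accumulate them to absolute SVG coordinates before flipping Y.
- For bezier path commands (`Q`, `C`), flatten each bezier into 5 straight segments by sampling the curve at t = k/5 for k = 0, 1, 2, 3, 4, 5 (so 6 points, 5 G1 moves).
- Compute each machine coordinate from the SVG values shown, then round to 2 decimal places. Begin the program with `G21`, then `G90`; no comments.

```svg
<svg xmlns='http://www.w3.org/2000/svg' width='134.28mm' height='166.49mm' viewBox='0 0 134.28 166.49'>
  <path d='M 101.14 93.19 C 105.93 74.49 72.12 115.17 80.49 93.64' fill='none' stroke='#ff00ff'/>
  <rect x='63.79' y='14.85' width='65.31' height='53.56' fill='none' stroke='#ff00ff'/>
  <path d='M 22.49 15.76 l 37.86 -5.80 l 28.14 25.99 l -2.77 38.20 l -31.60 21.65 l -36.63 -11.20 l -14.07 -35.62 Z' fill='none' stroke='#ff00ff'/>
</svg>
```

G21
G90
G0 X101.14 Y73.30
M3 S914
G1 X100.03 Y78.37 F1480
G1 X93.53 Y75.02 F1480
G1 X85.52 Y69.09 F1480
G1 X79.88 Y66.42 F1480
G1 X80.49 Y72.85 F1480
M5
G0 X63.79 Y151.64
M3 S914
G1 X129.10 Y151.64 F1480
G1 X129.10 Y98.08 F1480
G1 X63.79 Y98.08 F1480
G1 X63.79 Y151.64 F1480
M5
G0 X22.49 Y150.73
M3 S914
G1 X60.35 Y156.53 F1480
G1 X88.49 Y130.54 F1480
G1 X85.72 Y92.34 F1480
G1 X54.12 Y70.69 F1480
G1 X17.49 Y81.89 F1480
G1 X3.42 Y117.51 F1480
G1 X22.49 Y150.73 F1480
M5

Since the viewBox matches the mm dimensions, user units are millimetres directly. The only transform is the Y-flip y_m = 166.49 − y_svg.

Shape 1 is a cubic bezier drawn with `<path>`. Its stroke #ff00ff means cut at S914, F1480. After flipping Y the toolpath is (101.14,73.30) → (100.03,78.37) → (93.53,75.02) → (85.52,69.09) → (79.88,66.42) → (80.49,72.85).

Shape 2 is a rectangle drawn with `<rect>`. Its stroke #ff00ff means cut at S914, F1480. After flipping Y the toolpath is (63.79,151.64) → (129.10,151.64) → (129.10,98.08) → (63.79,98.08) → (63.79,151.64), returning to the start.

Shape 3 is a regular polygon drawn with `<path>`. Its stroke #ff00ff means cut at S914, F1480. After flipping Y the toolpath is (22.49,150.73) → (60.35,156.53) → (88.49,130.54) → (85.72,92.34) → (54.12,70.69) → (17.49,81.89) → (3.42,117.51) → (22.49,150.73), returning to the start.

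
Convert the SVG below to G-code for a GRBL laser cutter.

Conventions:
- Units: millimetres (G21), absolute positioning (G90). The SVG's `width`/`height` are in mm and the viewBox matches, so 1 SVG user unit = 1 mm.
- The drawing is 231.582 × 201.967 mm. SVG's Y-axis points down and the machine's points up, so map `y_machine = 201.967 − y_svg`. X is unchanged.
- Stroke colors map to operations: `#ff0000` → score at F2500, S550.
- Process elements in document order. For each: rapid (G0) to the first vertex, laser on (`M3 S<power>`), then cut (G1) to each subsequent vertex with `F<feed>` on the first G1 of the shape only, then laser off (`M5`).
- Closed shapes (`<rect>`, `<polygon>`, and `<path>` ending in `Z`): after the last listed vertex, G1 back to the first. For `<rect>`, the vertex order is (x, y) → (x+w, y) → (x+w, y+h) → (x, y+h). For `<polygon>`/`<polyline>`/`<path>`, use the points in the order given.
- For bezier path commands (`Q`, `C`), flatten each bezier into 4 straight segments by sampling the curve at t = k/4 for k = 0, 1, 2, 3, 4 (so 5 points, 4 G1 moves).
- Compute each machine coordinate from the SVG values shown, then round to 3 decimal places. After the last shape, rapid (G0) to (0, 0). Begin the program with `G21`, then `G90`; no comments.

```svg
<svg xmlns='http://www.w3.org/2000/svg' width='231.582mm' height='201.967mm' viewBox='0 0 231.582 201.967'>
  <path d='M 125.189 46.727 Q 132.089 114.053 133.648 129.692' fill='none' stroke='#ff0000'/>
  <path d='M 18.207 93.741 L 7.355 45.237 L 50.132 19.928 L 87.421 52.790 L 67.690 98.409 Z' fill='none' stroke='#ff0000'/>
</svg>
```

G21
G90
G0 X125.189 Y155.240
M3 S550
G1 X128.305 Y124.807 F2500
G1 X130.754 Y100.836
G1 X132.535 Y83.325
G1 X133.648 Y72.275
M5
G0 X18.207 Y108.226
M3 S550
G1 X7.355 Y156.730 F2500
G1 X50.132 Y182.039
G1 X87.421 Y149.177
G1 X67.690 Y103.558
G1 X18.207 Y108.226
M5
G0 X0.000 Y0.000

Since the viewBox matches the mm dimensions, user units are millimetres directly. The only transform is the Y-flip y_m = 201.967 − y_svg.

Shape 1 is a quadratic bezier drawn with `<path>`. Its stroke #ff0000 means score at S550, F2500. After flipping Y the toolpath is (125.189,155.240) → (128.305,124.807) → (130.754,100.836) → (132.535,83.325) → (133.648,72.275).

Shape 2 is a regular polygon drawn with `<path>`. Its stroke #ff0000 means score at S550, F2500. After flipping Y the toolpath is (18.207,108.226) → (7.355,156.730) → (50.132,182.039) → (87.421,149.177) → (67.690,103.558) → (18.207,108.226), returning to the start.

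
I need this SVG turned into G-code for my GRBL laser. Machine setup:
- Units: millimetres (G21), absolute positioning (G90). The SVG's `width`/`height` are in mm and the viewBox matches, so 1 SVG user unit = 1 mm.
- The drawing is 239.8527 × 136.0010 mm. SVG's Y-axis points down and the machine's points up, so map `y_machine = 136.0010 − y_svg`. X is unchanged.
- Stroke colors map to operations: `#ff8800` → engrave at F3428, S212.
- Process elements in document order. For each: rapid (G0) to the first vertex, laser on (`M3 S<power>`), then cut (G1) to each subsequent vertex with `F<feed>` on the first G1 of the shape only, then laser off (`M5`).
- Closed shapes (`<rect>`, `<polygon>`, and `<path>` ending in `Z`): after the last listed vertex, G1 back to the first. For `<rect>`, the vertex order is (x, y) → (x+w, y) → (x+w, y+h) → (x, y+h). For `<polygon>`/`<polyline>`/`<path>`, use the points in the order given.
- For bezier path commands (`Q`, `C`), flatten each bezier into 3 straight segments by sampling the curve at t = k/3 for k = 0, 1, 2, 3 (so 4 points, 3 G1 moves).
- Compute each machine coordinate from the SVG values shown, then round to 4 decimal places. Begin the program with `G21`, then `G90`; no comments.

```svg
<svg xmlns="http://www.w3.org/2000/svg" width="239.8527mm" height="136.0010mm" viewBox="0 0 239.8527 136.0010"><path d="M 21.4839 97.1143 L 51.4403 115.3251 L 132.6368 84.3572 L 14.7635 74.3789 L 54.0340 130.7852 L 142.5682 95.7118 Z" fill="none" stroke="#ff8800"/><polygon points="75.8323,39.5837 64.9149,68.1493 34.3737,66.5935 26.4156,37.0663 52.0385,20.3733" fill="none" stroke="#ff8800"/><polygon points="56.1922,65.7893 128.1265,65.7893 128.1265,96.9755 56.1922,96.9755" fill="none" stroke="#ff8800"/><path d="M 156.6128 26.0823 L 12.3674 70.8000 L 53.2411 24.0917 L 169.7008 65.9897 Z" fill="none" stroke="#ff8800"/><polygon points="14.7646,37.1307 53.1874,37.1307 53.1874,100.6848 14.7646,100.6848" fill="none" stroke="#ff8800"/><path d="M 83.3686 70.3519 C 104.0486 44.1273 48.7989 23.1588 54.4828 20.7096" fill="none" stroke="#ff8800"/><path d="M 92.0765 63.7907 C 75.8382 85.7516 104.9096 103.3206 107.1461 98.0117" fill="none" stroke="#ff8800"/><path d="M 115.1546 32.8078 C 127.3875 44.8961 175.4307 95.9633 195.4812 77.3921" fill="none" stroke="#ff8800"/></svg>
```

G21
G90
G0 X21.4839 Y38.8867
M3 S212
G1 X51.4403 Y20.6759 F3428
G1 X132.6368 Y51.6438
G1 X14.7635 Y61.6221
G1 X54.0340 Y5.2158
G1 X142.5682 Y40.2892
G1 X21.4839 Y38.8867
M5
G0 X75.8323 Y96.4173
M3 S212
G1 X64.9149 Y67.8517 F3428
G1 X34.3737 Y69.4075
G1 X26.4156 Y98.9347
G1 X52.0385 Y115.6277
G1 X75.8323 Y96.4173
M5
G0 X56.1922 Y70.2117
M3 S212
G1 X128.1265 Y70.2117 F3428
G1 X128.1265 Y39.0255
G1 X56.1922 Y39.0255
G1 X56.1922 Y70.2117
M5
G0 X156.6128 Y109.9187
M3 S212
G1 X12.3674 Y65.2010 F3428
G1 X53.2411 Y111.9093
G1 X169.7008 Y70.0113
G1 X156.6128 Y109.9187
M5
G0 X14.7646 Y98.8703
M3 S212
G1 X53.1874 Y98.8703 F3428
G1 X53.1874 Y35.3162
G1 X14.7646 Y35.3162
G1 X14.7646 Y98.8703
M5
G0 X83.3686 Y65.6491
M3 S212
G1 X83.8077 Y89.6304 F3428
G1 X64.0411 Y107.1603
G1 X54.4828 Y115.2914
M5
G0 X92.0765 Y72.2103
M3 S212
G1 X88.2694 Y52.3980 F3428
G1 X98.6367 Y39.6217
G1 X107.1461 Y37.9893
M5
G0 X115.1546 Y103.1932
M3 S212
G1 X136.9612 Y82.1348 F3428
G1 X168.4629 Y59.2276
G1 X195.4812 Y58.6089
M5

1 u = 1 mm; y_m = 136.0010 − y.

[1] `<path>` closed polygon, #ff8800→engrave S212 F3428: (21.4839,38.8867) → (51.4403,20.6759) → (132.6368,51.6438) → (14.7635,61.6221) → (54.0340,5.2158) → (142.5682,40.2892) → (21.4839,38.8867) (closed)

[2] `<polygon>` regular polygon, #ff8800→engrave S212 F3428: (75.8323,96.4173) → (64.9149,67.8517) → (34.3737,69.4075) → (26.4156,98.9347) → (52.0385,115.6277) → (75.8323,96.4173) (closed)

[3] `<polygon>` rectangle, #ff8800→engrave S212 F3428: (56.1922,70.2117) → (128.1265,70.2117) → (128.1265,39.0255) → (56.1922,39.0255) → (56.1922,70.2117) (closed)

[4] `<path>` closed polygon, #ff8800→engrave S212 F3428: (156.6128,109.9187) → (12.3674,65.2010) → (53.2411,111.9093) → (169.7008,70.0113) → (156.6128,109.9187) (closed)

[5] `<polygon>` rectangle, #ff8800→engrave S212 F3428: (14.7646,98.8703) → (53.1874,98.8703) → (53.1874,35.3162) → (14.7646,35.3162) → (14.7646,98.8703) (closed)

[6] `<path>` cubic bezier, #ff8800→engrave S212 F3428: (83.3686,65.6491) → (83.8077,89.6304) → (64.0411,107.1603) → (54.4828,115.2914)

[7] `<path>` cubic bezier, #ff8800→engrave S212 F3428: (92.0765,72.2103) → (88.2694,52.3980) → (98.6367,39.6217) → (107.1461,37.9893)

[8] `<path>` cubic bezier, #ff8800→engrave S212 F3428: (115.1546,103.1932) → (136.9612,82.1348) → (168.4629,59.2276) → (195.4812,58.6089)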